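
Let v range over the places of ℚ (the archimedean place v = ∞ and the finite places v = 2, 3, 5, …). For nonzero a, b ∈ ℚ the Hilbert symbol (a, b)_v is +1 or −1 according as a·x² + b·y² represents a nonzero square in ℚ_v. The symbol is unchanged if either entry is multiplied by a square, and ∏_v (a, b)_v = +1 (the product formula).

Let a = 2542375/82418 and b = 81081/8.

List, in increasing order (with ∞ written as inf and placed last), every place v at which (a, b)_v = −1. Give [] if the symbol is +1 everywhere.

[5, 7, 11, 13]

Mod squares: a ≡ 110, b ≡ 2002. Check v ∈ {∞, 2, 3, 5, 7, 11, 13, 29, 43}.
v=7: a=7^-2·(≡5), b=7^1·(≡5) mod 7; (5|7)=-1, (5|7)=-1; (−1)^{-2·1·3}·(-1)^1·(-1)^-2 = -1.
v=11: a=11^1·(≡8), b=11^1·(≡7) mod 11; (8|11)=-1, (7|11)=-1; (−1)^{1·1·5}·(-1)^1·(-1)^1 = -1.
v=2: v_2(a)=-1, v_2(b)=-3; units ≡ 7, 1 (mod 8); ε·ε+αω+βω = 1·0+-1·0+-3·0 ≡ 0  ⇒  (a,b)_2 = +1.
v=5: a=5^3·(≡3), b=5^0·(≡2) mod 5; (3|5)=-1, (2|5)=-1; (−1)^{3·0·2}·(-1)^0·(-1)^3 = -1.
v=43: a=43^2·(≡10), b=43^0·(≡14) mod 43; (10|43)=+1, (14|43)=+1; (−1)^{2·0·21}·(+1)^0·(+1)^2 = +1.
v=13: a=13^0·(≡11), b=13^1·(≡11) mod 13; (11|13)=-1, (11|13)=-1; (−1)^{0·1·6}·(-1)^1·(-1)^0 = -1.
v=3: a=3^0·(≡2), b=3^4·(≡1) mod 3; (2|3)=-1, (1|3)=+1; (−1)^{0·4·1}·(-1)^4·(+1)^0 = +1.
v=∞: 110 > 0 and 2002 > 0  ⇒  (a,b)_∞ = +1.
v=29: a=29^-2·(≡24), b=29^0·(≡25) mod 29; (24|29)=+1, (25|29)=+1; (−1)^{-2·0·14}·(+1)^0·(+1)^-2 = +1.
|Ram(110, 2002)| = 4, even; anisotropic at {5, 7, 11, 13}.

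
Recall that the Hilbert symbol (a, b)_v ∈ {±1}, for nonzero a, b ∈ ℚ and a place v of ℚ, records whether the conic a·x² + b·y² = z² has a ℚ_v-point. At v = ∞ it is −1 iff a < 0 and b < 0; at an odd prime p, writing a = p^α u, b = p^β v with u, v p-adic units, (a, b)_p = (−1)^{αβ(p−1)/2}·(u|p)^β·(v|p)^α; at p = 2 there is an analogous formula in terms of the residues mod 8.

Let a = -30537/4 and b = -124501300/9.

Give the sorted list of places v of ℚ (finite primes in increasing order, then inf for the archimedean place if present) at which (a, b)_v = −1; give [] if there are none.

[2, 11, 19, 23, 29, inf]

Mod squares: a ≡ -377, b ≡ -1245013. Check v ∈ {∞, 2, 3, 5, 7, 11, 13, 19, 23, 29, 37}.
v=29: a=29^1·(≡5), b=29^0·(≡12) mod 29; (5|29)=+1, (12|29)=-1; (−1)^{1·0·14}·(+1)^0·(-1)^1 = -1.
v=2: v_2(a)=-2, v_2(b)=2; units ≡ 7, 3 (mod 8); ε·ε+αω+βω = 1·1+-2·1+2·0 ≡ 1  ⇒  (a,b)_2 = -1.
v=5: a=5^0·(≡2), b=5^2·(≡2) mod 5; (2|5)=-1, (2|5)=-1; (−1)^{0·2·2}·(-1)^2·(-1)^0 = +1.
v=19: a=19^0·(≡18), b=19^1·(≡17) mod 19; (18|19)=-1, (17|19)=+1; (−1)^{0·1·9}·(-1)^1·(+1)^0 = -1.
v=11: a=11^0·(≡8), b=11^1·(≡2) mod 11; (8|11)=-1, (2|11)=-1; (−1)^{0·1·5}·(-1)^1·(-1)^0 = -1.
v=7: a=7^0·(≡1), b=7^1·(≡4) mod 7; (1|7)=+1, (4|7)=+1; (−1)^{0·1·3}·(+1)^1·(+1)^0 = +1.
v=37: a=37^0·(≡34), b=37^1·(≡36) mod 37; (34|37)=+1, (36|37)=+1; (−1)^{0·1·18}·(+1)^1·(+1)^0 = +1.
v=∞: -377 < 0 and -1245013 < 0  ⇒  (a,b)_∞ = -1.
v=23: a=23^0·(≡19), b=23^1·(≡20) mod 23; (19|23)=-1, (20|23)=-1; (−1)^{0·1·11}·(-1)^1·(-1)^0 = -1.
v=3: a=3^4·(≡1), b=3^-2·(≡2) mod 3; (1|3)=+1, (2|3)=-1; (−1)^{4·-2·1}·(+1)^-2·(-1)^4 = +1.
v=13: a=13^1·(≡1), b=13^0·(≡10) mod 13; (1|13)=+1, (10|13)=+1; (−1)^{1·0·6}·(+1)^0·(+1)^1 = +1.
Ram(-377, -1245013) = {2, 11, 19, 23, 29, ∞}; no ℚ_2-point on the conic.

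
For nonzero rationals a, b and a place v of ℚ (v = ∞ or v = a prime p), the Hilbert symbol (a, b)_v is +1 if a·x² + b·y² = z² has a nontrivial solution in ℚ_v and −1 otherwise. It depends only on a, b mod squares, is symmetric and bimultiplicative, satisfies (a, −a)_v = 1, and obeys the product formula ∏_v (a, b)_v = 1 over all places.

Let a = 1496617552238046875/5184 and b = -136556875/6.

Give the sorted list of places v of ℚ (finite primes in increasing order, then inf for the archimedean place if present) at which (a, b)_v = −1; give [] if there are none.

Mod squares: a ≡ 35, b ≡ -546. Check v ∈ {∞, 2, 3, 5, 7, 13, 53}.
v=2: v_2(a)=-6, v_2(b)=-1; units ≡ 3, 7 (mod 8); ε·ε+αω+βω = 1·1+-6·0+-1·1 ≡ 0  ⇒  (a,b)_2 = +1.
v=13: a=13^2·(≡9), b=13^1·(≡9) mod 13; (9|13)=+1, (9|13)=+1; (−1)^{2·1·6}·(+1)^1·(+1)^2 = +1.
v=∞: 35 > 0 and -546 < 0  ⇒  (a,b)_∞ = +1.
v=53: a=53^2·(≡30), b=53^0·(≡37) mod 53; (30|53)=-1, (37|53)=+1; (−1)^{2·0·26}·(-1)^0·(+1)^2 = +1.
v=5: a=5^7·(≡3), b=5^4·(≡4) mod 5; (3|5)=-1, (4|5)=+1; (−1)^{7·4·2}·(-1)^4·(+1)^7 = +1.
v=3: a=3^-4·(≡2), b=3^-1·(≡1) mod 3; (2|3)=-1, (1|3)=+1; (−1)^{-4·-1·1}·(-1)^-1·(+1)^-4 = -1.
v=7: a=7^9·(≡6), b=7^5·(≡5) mod 7; (6|7)=-1, (5|7)=-1; (−1)^{9·5·3}·(-1)^5·(-1)^9 = -1.
|Ram(35, -546)| = 2, even; anisotropic at {3, 7}.

[3, 7]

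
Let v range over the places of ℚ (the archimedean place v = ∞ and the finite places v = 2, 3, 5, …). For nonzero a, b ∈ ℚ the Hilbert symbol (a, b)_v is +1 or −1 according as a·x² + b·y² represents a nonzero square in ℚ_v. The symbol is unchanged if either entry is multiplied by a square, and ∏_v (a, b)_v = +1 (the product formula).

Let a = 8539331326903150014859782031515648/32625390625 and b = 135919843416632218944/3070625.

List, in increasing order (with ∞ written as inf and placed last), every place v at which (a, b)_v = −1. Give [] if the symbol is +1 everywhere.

(a, b) ≡ (858, 12597) mod (ℚ^×)²; places V = {2, 3, 5, 7, 11, 13, 17, 19, 23, 37, 43, ∞}.
(a,b)_13: α=1, u≡10; β=1, v≡5 (mod 13); (10|13)=+1, (5|13)=-1; sign (−1)^0·+1^1·-1^1 = -1.
(a,b)_∞: sgn(858)=+, sgn(12597)=+, so +1.
(a,b)_11: α=3, u≡4; β=2, v≡6 (mod 11); (4|11)=+1, (6|11)=-1; sign (−1)^0·+1^2·-1^3 = -1.
(a,b)_37: α=2, u≡7; β=2, v≡6 (mod 37); (7|37)=+1, (6|37)=-1; sign (−1)^0·+1^2·-1^2 = +1.
(a,b)_3: α=1, u≡1; β=1, v≡2 (mod 3); (1|3)=+1, (2|3)=-1; sign (−1)^1·+1^1·-1^1 = +1.
(a,b)_2: α=13, β=6; u≡5, v≡5 (mod 8); ε(u)ε(v)=0·0, αω(v)=13·1, βω(u)=6·1; sum ≡ 1  ⇒  -1.
(a,b)_43: α=4, u≡16; β=2, v≡38 (mod 43); (16|43)=+1, (38|43)=+1; sign (−1)^0·+1^2·+1^4 = +1.
(a,b)_5: α=-8, u≡3; β=-4, v≡3 (mod 5); (3|5)=-1, (3|5)=-1; sign (−1)^0·-1^-4·-1^-8 = +1.
(a,b)_7: α=6, u≡1; β=2, v≡1 (mod 7); (1|7)=+1, (1|7)=+1; sign (−1)^0·+1^2·+1^6 = +1.
(a,b)_23: α=4, u≡7; β=2, v≡3 (mod 23); (7|23)=-1, (3|23)=+1; sign (−1)^0·-1^2·+1^4 = +1.
(a,b)_17: α=-4, u≡16; β=-3, v≡11 (mod 17); (16|17)=+1, (11|17)=-1; sign (−1)^0·+1^-3·-1^-4 = +1.
(a,b)_19: α=4, u≡14; β=3, v≡4 (mod 19); (14|19)=-1, (4|19)=+1; sign (−1)^0·-1^3·+1^4 = -1.
Ram(858, 12597) = {2, 11, 13, 19}; no ℚ_2-point on the conic.

[2, 11, 13, 19]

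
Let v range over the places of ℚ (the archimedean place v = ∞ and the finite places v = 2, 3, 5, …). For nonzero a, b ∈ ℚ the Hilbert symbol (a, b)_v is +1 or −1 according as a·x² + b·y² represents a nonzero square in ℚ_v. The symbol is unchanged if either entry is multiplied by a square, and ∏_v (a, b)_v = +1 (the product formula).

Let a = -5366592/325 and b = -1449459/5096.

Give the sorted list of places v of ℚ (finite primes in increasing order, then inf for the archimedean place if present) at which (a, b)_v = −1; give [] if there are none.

(a, b) ≡ (-1001, -286) mod (ℚ^×)²; places V = {2, 3, 5, 7, 11, 13, ∞}.
(a,b)_3: α=2, u≡1; β=2, v≡2 (mod 3); (1|3)=+1, (2|3)=-1; sign (−1)^0·+1^2·-1^2 = +1.
(a,b)_11: α=3, u≡10; β=5, v≡8 (mod 11); (10|11)=-1, (8|11)=-1; sign (−1)^1·-1^5·-1^3 = -1.
(a,b)_5: α=-2, u≡1; β=0, v≡1 (mod 5); (1|5)=+1, (1|5)=+1; sign (−1)^0·+1^0·+1^-2 = +1.
(a,b)_∞: sgn(-1001)=−, sgn(-286)=−, so -1.
(a,b)_13: α=-1, u≡10; β=-1, v≡1 (mod 13); (10|13)=+1, (1|13)=+1; sign (−1)^0·+1^-1·+1^-1 = +1.
(a,b)_7: α=1, u≡4; β=-2, v≡4 (mod 7); (4|7)=+1, (4|7)=+1; sign (−1)^0·+1^-2·+1^1 = +1.
(a,b)_2: α=6, β=-3; u≡7, v≡1 (mod 8); ε(u)ε(v)=1·0, αω(v)=6·0, βω(u)=-3·0; sum ≡ 0  ⇒  +1.
(-1001, -286 / ℚ) ramifies at {11, ∞}: a division algebra.

[11, inf]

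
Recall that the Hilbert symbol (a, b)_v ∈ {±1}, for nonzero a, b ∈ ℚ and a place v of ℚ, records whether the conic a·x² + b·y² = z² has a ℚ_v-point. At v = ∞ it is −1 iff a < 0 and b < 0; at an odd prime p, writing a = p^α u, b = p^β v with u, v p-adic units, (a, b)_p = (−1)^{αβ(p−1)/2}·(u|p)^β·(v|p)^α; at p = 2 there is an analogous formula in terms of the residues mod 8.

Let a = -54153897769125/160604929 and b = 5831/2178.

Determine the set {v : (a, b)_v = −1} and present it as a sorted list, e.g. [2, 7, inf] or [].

(a, b) ≡ (-55685, 238) mod (ℚ^×)²; places V = {2, 3, 5, 7, 11, 17, 19, 23, 29, 37, 43, ∞}.
(a,b)_19: α=-2, u≡17; β=0, v≡3 (mod 19); (17|19)=+1, (3|19)=-1; sign (−1)^0·+1^0·-1^-2 = +1.
(a,b)_23: α=-2, u≡5; β=0, v≡18 (mod 23); (5|23)=-1, (18|23)=+1; sign (−1)^0·-1^0·+1^-2 = +1.
(a,b)_2: α=0, β=-1; u≡3, v≡7 (mod 8); ε(u)ε(v)=1·1, αω(v)=0·0, βω(u)=-1·1; sum ≡ 0  ⇒  +1.
(a,b)_29: α=-2, u≡20; β=0, v≡20 (mod 29); (20|29)=+1, (20|29)=+1; sign (−1)^0·+1^0·+1^-2 = +1.
(a,b)_5: α=3, u≡3; β=0, v≡2 (mod 5); (3|5)=-1, (2|5)=-1; sign (−1)^0·-1^0·-1^3 = -1.
(a,b)_11: α=2, u≡6; β=-2, v≡8 (mod 11); (6|11)=-1, (8|11)=-1; sign (−1)^0·-1^-2·-1^2 = +1.
(a,b)_∞: sgn(-55685)=−, sgn(238)=+, so +1.
(a,b)_17: α=0, u≡12; β=1, v≡10 (mod 17); (12|17)=-1, (10|17)=-1; sign (−1)^0·-1^1·-1^0 = -1.
(a,b)_7: α=3, u≡4; β=3, v≡3 (mod 7); (4|7)=+1, (3|7)=-1; sign (−1)^1·+1^3·-1^3 = +1.
(a,b)_43: α=1, u≡24; β=0, v≡4 (mod 43); (24|43)=+1, (4|43)=+1; sign (−1)^0·+1^0·+1^1 = +1.
(a,b)_3: α=8, u≡1; β=-2, v≡1 (mod 3); (1|3)=+1, (1|3)=+1; sign (−1)^0·+1^-2·+1^8 = +1.
(a,b)_37: α=1, u≡26; β=0, v≡3 (mod 37); (26|37)=+1, (3|37)=+1; sign (−1)^0·+1^0·+1^1 = +1.
|Ram(-55685, 238)| = 2, even; anisotropic at {5, 17}.

[5, 17]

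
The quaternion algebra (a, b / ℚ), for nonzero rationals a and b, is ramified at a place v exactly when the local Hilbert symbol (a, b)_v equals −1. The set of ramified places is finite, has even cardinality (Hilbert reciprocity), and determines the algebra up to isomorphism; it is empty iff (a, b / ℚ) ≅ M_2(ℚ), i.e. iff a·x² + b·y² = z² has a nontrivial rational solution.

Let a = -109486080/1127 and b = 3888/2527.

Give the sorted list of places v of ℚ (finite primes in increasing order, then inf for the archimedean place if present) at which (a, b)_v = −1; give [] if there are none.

Mod squares: a ≡ -7590, b ≡ 21. Check v ∈ {∞, 2, 3, 5, 7, 11, 19, 23}.
v=23: a=23^-1·(≡5), b=23^0·(≡15) mod 23; (5|23)=-1, (15|23)=-1; (−1)^{-1·0·11}·(-1)^0·(-1)^-1 = -1.
v=11: a=11^1·(≡3), b=11^0·(≡2) mod 11; (3|11)=+1, (2|11)=-1; (−1)^{1·0·5}·(+1)^0·(-1)^1 = -1.
v=5: a=5^1·(≡2), b=5^0·(≡4) mod 5; (2|5)=-1, (4|5)=+1; (−1)^{1·0·2}·(-1)^0·(+1)^1 = +1.
v=∞: -7590 < 0 and 21 > 0  ⇒  (a,b)_∞ = +1.
v=7: a=7^-2·(≡5), b=7^-1·(≡6) mod 7; (5|7)=-1, (6|7)=-1; (−1)^{-2·-1·3}·(-1)^-1·(-1)^-2 = -1.
v=2: v_2(a)=13, v_2(b)=4; units ≡ 5, 5 (mod 8); ε·ε+αω+βω = 0·0+13·1+4·1 ≡ 1  ⇒  (a,b)_2 = -1.
v=3: a=3^5·(≡2), b=3^5·(≡1) mod 3; (2|3)=-1, (1|3)=+1; (−1)^{5·5·1}·(-1)^5·(+1)^5 = +1.
v=19: a=19^0·(≡15), b=19^-2·(≡18) mod 19; (15|19)=-1, (18|19)=-1; (−1)^{0·-2·9}·(-1)^-2·(-1)^0 = +1.
|Ram(-7590, 21)| = 4, even; anisotropic at {2, 7, 11, 23}.

[2, 7, 11, 23]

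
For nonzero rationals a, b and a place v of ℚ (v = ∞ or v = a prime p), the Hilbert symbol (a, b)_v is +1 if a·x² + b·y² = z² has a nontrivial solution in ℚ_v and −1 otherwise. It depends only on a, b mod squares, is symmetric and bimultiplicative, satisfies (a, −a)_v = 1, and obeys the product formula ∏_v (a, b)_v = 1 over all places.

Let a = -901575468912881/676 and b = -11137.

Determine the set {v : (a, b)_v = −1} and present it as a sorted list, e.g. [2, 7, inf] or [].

[2, 31, 37, 41, 43, inf]

Mod squares: a ≡ -7268849, b ≡ -11137. Check v ∈ {∞, 2, 7, 13, 19, 31, 37, 41, 43}.
v=13: a=13^-2·(≡1), b=13^0·(≡4) mod 13; (1|13)=+1, (4|13)=+1; (−1)^{-2·0·6}·(+1)^0·(+1)^-2 = +1.
v=2: v_2(a)=-2, v_2(b)=0; units ≡ 7, 7 (mod 8); ε·ε+αω+βω = 1·1+-2·0+0·0 ≡ 1  ⇒  (a,b)_2 = -1.
v=31: a=31^1·(≡19), b=31^0·(≡23) mod 31; (19|31)=+1, (23|31)=-1; (−1)^{1·0·15}·(+1)^0·(-1)^1 = -1.
v=43: a=43^3·(≡8), b=43^1·(≡42) mod 43; (8|43)=-1, (42|43)=-1; (−1)^{3·1·21}·(-1)^1·(-1)^3 = -1.
v=7: a=7^3·(≡1), b=7^1·(≡5) mod 7; (1|7)=+1, (5|7)=-1; (−1)^{3·1·3}·(+1)^1·(-1)^3 = +1.
v=41: a=41^1·(≡36), b=41^0·(≡15) mod 41; (36|41)=+1, (15|41)=-1; (−1)^{1·0·20}·(+1)^0·(-1)^1 = -1.
v=19: a=19^1·(≡2), b=19^0·(≡16) mod 19; (2|19)=-1, (16|19)=+1; (−1)^{1·0·9}·(-1)^0·(+1)^1 = +1.
v=∞: -7268849 < 0 and -11137 < 0  ⇒  (a,b)_∞ = -1.
v=37: a=37^2·(≡2), b=37^1·(≡32) mod 37; (2|37)=-1, (32|37)=-1; (−1)^{2·1·18}·(-1)^1·(-1)^2 = -1.
Ram(-7268849, -11137) = {2, 31, 37, 41, 43, ∞}; no ℚ_2-point on the conic.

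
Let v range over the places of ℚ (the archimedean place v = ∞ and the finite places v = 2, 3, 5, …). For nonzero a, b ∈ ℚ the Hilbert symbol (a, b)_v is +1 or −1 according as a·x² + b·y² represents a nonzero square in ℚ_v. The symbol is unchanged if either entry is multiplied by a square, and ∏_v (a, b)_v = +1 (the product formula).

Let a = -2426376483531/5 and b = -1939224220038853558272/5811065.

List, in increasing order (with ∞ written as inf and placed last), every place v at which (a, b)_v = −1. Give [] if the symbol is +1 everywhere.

[7, 17, 19, inf]

(a, b) ≡ (-95, -4849845) mod (ℚ^×)²; places V = {2, 3, 5, 7, 11, 13, 17, 19, 23, ∞}.
(a,b)_17: α=2, u≡5; β=3, v≡8 (mod 17); (5|17)=-1, (8|17)=+1; sign (−1)^0·-1^3·+1^2 = -1.
(a,b)_5: α=-1, u≡4; β=-1, v≡1 (mod 5); (4|5)=+1, (1|5)=+1; sign (−1)^0·+1^-1·+1^-1 = +1.
(a,b)_3: α=2, u≡1; β=7, v≡1 (mod 3); (1|3)=+1, (1|3)=+1; sign (−1)^0·+1^7·+1^2 = +1.
(a,b)_11: α=2, u≡3; β=1, v≡8 (mod 11); (3|11)=+1, (8|11)=-1; sign (−1)^0·+1^1·-1^2 = +1.
(a,b)_23: α=0, u≡15; β=-2, v≡18 (mod 23); (15|23)=-1, (18|23)=+1; sign (−1)^0·-1^-2·+1^0 = +1.
(a,b)_7: α=4, u≡6; β=7, v≡2 (mod 7); (6|7)=-1, (2|7)=+1; sign (−1)^0·-1^7·+1^4 = -1.
(a,b)_13: α=2, u≡1; β=-3, v≡1 (mod 13); (1|13)=+1, (1|13)=+1; sign (−1)^0·+1^-3·+1^2 = +1.
(a,b)_∞: sgn(-95)=−, sgn(-4849845)=−, so -1.
(a,b)_2: α=0, β=20; u≡1, v≡3 (mod 8); ε(u)ε(v)=0·1, αω(v)=0·1, βω(u)=20·0; sum ≡ 0  ⇒  +1.
(a,b)_19: α=1, u≡14; β=1, v≡14 (mod 19); (14|19)=-1, (14|19)=-1; sign (−1)^1·-1^1·-1^1 = -1.
Ram(-95, -4849845) = {7, 17, 19, ∞}; no ℚ_7-point on the conic.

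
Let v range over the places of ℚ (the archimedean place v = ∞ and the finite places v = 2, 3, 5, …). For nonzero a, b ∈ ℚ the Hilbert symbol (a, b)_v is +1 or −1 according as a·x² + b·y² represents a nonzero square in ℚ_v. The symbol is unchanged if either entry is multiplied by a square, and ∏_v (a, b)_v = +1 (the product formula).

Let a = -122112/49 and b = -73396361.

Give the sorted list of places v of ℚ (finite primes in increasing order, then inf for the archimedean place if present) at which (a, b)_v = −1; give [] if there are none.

[2, inf]

Mod squares: a ≡ -53, b ≡ -26129. Check v ∈ {∞, 2, 3, 7, 17, 29, 53}.
v=3: a=3^2·(≡1), b=3^0·(≡1) mod 3; (1|3)=+1, (1|3)=+1; (−1)^{2·0·1}·(+1)^0·(+1)^2 = +1.
v=2: v_2(a)=8, v_2(b)=0; units ≡ 3, 7 (mod 8); ε·ε+αω+βω = 1·1+8·0+0·1 ≡ 1  ⇒  (a,b)_2 = -1.
v=53: a=53^1·(≡46), b=53^3·(≡37) mod 53; (46|53)=+1, (37|53)=+1; (−1)^{1·3·26}·(+1)^3·(+1)^1 = +1.
v=17: a=17^0·(≡9), b=17^1·(≡6) mod 17; (9|17)=+1, (6|17)=-1; (−1)^{0·1·8}·(+1)^1·(-1)^0 = +1.
v=∞: -53 < 0 and -26129 < 0  ⇒  (a,b)_∞ = -1.
v=29: a=29^0·(≡25), b=29^1·(≡8) mod 29; (25|29)=+1, (8|29)=-1; (−1)^{0·1·14}·(+1)^1·(-1)^0 = +1.
v=7: a=7^-2·(≡3), b=7^0·(≡4) mod 7; (3|7)=-1, (4|7)=+1; (−1)^{-2·0·3}·(-1)^0·(+1)^-2 = +1.
|Ram(-53, -26129)| = 2, even; anisotropic at {2, ∞}.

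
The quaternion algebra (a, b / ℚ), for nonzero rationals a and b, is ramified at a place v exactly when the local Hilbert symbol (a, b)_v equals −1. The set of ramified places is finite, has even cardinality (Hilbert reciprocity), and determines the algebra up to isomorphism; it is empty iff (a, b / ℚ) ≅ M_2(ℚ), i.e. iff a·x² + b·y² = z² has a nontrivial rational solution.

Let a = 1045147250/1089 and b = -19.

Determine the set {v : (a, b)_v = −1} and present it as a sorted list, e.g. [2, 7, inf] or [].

[2, 19]

(a, b) ≡ (22610, -19) mod (ℚ^×)²; places V = {2, 3, 5, 7, 11, 17, 19, 43, ∞}.
(a,b)_43: α=2, u≡41; β=0, v≡24 (mod 43); (41|43)=+1, (24|43)=+1; sign (−1)^0·+1^0·+1^2 = +1.
(a,b)_∞: sgn(22610)=+, sgn(-19)=−, so +1.
(a,b)_7: α=1, u≡3; β=0, v≡2 (mod 7); (3|7)=-1, (2|7)=+1; sign (−1)^0·-1^0·+1^1 = +1.
(a,b)_19: α=1, u≡15; β=1, v≡18 (mod 19); (15|19)=-1, (18|19)=-1; sign (−1)^1·-1^1·-1^1 = -1.
(a,b)_17: α=1, u≡8; β=0, v≡15 (mod 17); (8|17)=+1, (15|17)=+1; sign (−1)^0·+1^0·+1^1 = +1.
(a,b)_5: α=3, u≡2; β=0, v≡1 (mod 5); (2|5)=-1, (1|5)=+1; sign (−1)^0·-1^0·+1^3 = +1.
(a,b)_3: α=-2, u≡2; β=0, v≡2 (mod 3); (2|3)=-1, (2|3)=-1; sign (−1)^0·-1^0·-1^-2 = +1.
(a,b)_11: α=-2, u≡9; β=0, v≡3 (mod 11); (9|11)=+1, (3|11)=+1; sign (−1)^0·+1^0·+1^-2 = +1.
(a,b)_2: α=1, β=0; u≡1, v≡5 (mod 8); ε(u)ε(v)=0·0, αω(v)=1·1, βω(u)=0·0; sum ≡ 1  ⇒  -1.
(22610, -19 / ℚ) ramifies at {2, 19}: a division algebra.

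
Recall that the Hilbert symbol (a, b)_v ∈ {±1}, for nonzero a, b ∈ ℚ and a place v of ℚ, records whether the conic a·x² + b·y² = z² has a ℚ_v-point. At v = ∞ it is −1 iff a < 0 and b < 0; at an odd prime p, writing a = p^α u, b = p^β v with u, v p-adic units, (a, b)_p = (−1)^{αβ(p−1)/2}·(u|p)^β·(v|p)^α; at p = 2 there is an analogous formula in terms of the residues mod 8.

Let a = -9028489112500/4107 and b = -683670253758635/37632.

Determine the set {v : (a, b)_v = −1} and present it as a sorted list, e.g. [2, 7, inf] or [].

[5, 11, 13, inf]

Mod squares: a ≡ -3135, b ≡ -3705. Check v ∈ {∞, 2, 3, 5, 7, 11, 13, 19, 37, 43}.
v=19: a=19^1·(≡9), b=19^1·(≡8) mod 19; (9|19)=+1, (8|19)=-1; (−1)^{1·1·9}·(+1)^1·(-1)^1 = +1.
v=∞: -3135 < 0 and -3705 < 0  ⇒  (a,b)_∞ = -1.
v=43: a=43^0·(≡9), b=43^2·(≡4) mod 43; (9|43)=+1, (4|43)=+1; (−1)^{0·2·21}·(+1)^2·(+1)^0 = +1.
v=5: a=5^5·(≡2), b=5^1·(≡4) mod 5; (2|5)=-1, (4|5)=+1; (−1)^{5·1·2}·(-1)^1·(+1)^5 = -1.
v=7: a=7^0·(≡2), b=7^-2·(≡5) mod 7; (2|7)=+1, (5|7)=-1; (−1)^{0·-2·3}·(+1)^-2·(-1)^0 = +1.
v=3: a=3^-1·(≡2), b=3^-1·(≡1) mod 3; (2|3)=-1, (1|3)=+1; (−1)^{-1·-1·1}·(-1)^-1·(+1)^-1 = +1.
v=11: a=11^3·(≡4), b=11^6·(≡10) mod 11; (4|11)=+1, (10|11)=-1; (−1)^{3·6·5}·(+1)^6·(-1)^3 = -1.
v=2: v_2(a)=2, v_2(b)=-8; units ≡ 1, 7 (mod 8); ε·ε+αω+βω = 0·1+2·0+-8·0 ≡ 0  ⇒  (a,b)_2 = +1.
v=13: a=13^4·(≡2), b=13^3·(≡9) mod 13; (2|13)=-1, (9|13)=+1; (−1)^{4·3·6}·(-1)^3·(+1)^4 = -1.
v=37: a=37^-2·(≡3), b=37^0·(≡24) mod 37; (3|37)=+1, (24|37)=-1; (−1)^{-2·0·18}·(+1)^0·(-1)^-2 = +1.
(-3135, -3705 / ℚ) ramifies at {5, 11, 13, ∞}: a division algebra.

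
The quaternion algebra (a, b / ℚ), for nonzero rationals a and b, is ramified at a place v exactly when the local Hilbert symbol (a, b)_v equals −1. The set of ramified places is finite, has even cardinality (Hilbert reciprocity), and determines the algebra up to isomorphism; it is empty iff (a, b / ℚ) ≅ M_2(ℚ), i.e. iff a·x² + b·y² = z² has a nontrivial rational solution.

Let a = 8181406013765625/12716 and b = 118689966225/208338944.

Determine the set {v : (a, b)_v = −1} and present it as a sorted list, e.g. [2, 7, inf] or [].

[2, 41]

Mod squares: a ≡ 11, b ≡ 884411. Check v ∈ {∞, 2, 3, 5, 11, 17, 37, 41, 53}.
v=2: v_2(a)=-2, v_2(b)=-16; units ≡ 3, 3 (mod 8); ε·ε+αω+βω = 1·1+-2·1+-16·1 ≡ 1  ⇒  (a,b)_2 = -1.
v=5: a=5^6·(≡1), b=5^2·(≡1) mod 5; (1|5)=+1, (1|5)=+1; (−1)^{6·2·2}·(+1)^2·(+1)^6 = +1.
v=41: a=41^2·(≡22), b=41^1·(≡10) mod 41; (22|41)=-1, (10|41)=+1; (−1)^{2·1·20}·(-1)^1·(+1)^2 = -1.
v=3: a=3^4·(≡2), b=3^10·(≡2) mod 3; (2|3)=-1, (2|3)=-1; (−1)^{4·10·1}·(-1)^10·(-1)^4 = +1.
v=37: a=37^2·(≡12), b=37^1·(≡1) mod 37; (12|37)=+1, (1|37)=+1; (−1)^{2·1·18}·(+1)^1·(+1)^2 = +1.
v=11: a=11^-1·(≡3), b=11^-1·(≡10) mod 11; (3|11)=+1, (10|11)=-1; (−1)^{-1·-1·5}·(+1)^-1·(-1)^-1 = +1.
v=53: a=53^2·(≡16), b=53^1·(≡19) mod 53; (16|53)=+1, (19|53)=-1; (−1)^{2·1·26}·(+1)^1·(-1)^2 = +1.
v=∞: 11 > 0 and 884411 > 0  ⇒  (a,b)_∞ = +1.
v=17: a=17^-2·(≡10), b=17^-2·(≡11) mod 17; (10|17)=-1, (11|17)=-1; (−1)^{-2·-2·8}·(-1)^-2·(-1)^-2 = +1.
Ram(11, 884411) = {2, 41}; no ℚ_2-point on the conic.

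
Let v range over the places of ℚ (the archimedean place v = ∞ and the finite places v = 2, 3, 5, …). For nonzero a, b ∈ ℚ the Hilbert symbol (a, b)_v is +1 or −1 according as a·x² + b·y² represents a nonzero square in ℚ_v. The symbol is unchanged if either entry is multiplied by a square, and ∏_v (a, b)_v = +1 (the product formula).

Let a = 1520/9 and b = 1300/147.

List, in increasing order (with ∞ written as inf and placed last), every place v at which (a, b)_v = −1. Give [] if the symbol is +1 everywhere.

Mod squares: a ≡ 95, b ≡ 39. Check v ∈ {∞, 2, 3, 5, 7, 13, 19}.
v=19: a=19^1·(≡11), b=19^0·(≡6) mod 19; (11|19)=+1, (6|19)=+1; (−1)^{1·0·9}·(+1)^0·(+1)^1 = +1.
v=∞: 95 > 0 and 39 > 0  ⇒  (a,b)_∞ = +1.
v=2: v_2(a)=4, v_2(b)=2; units ≡ 7, 7 (mod 8); ε·ε+αω+βω = 1·1+4·0+2·0 ≡ 1  ⇒  (a,b)_2 = -1.
v=3: a=3^-2·(≡2), b=3^-1·(≡1) mod 3; (2|3)=-1, (1|3)=+1; (−1)^{-2·-1·1}·(-1)^-1·(+1)^-2 = -1.
v=7: a=7^0·(≡4), b=7^-2·(≡4) mod 7; (4|7)=+1, (4|7)=+1; (−1)^{0·-2·3}·(+1)^-2·(+1)^0 = +1.
v=13: a=13^0·(≡10), b=13^1·(≡12) mod 13; (10|13)=+1, (12|13)=+1; (−1)^{0·1·6}·(+1)^1·(+1)^0 = +1.
v=5: a=5^1·(≡1), b=5^2·(≡1) mod 5; (1|5)=+1, (1|5)=+1; (−1)^{1·2·2}·(+1)^2·(+1)^1 = +1.
(95, 39 / ℚ) ramifies at {2, 3}: a division algebra.

[2, 3]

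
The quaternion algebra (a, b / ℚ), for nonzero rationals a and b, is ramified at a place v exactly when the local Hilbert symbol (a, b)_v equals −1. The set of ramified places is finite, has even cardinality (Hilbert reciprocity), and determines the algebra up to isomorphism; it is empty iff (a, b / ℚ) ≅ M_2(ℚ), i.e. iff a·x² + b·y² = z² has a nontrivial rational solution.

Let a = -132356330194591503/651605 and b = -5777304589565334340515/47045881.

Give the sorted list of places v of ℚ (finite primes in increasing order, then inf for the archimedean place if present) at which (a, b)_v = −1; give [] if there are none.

(a, b) ≡ (-115115, -715) mod (ℚ^×)²; places V = {2, 3, 5, 7, 11, 13, 19, 23, ∞}.
(a,b)_3: α=12, u≡1; β=20, v≡2 (mod 3); (1|3)=+1, (2|3)=-1; sign (−1)^0·+1^20·-1^12 = +1.
(a,b)_2: α=0, β=0; u≡5, v≡5 (mod 8); ε(u)ε(v)=0·0, αω(v)=0·1, βω(u)=0·1; sum ≡ 0  ⇒  +1.
(a,b)_19: α=-4, u≡6; β=-6, v≡9 (mod 19); (6|19)=+1, (9|19)=+1; sign (−1)^0·+1^-6·+1^-4 = +1.
(a,b)_7: α=1, u≡5; β=2, v≡3 (mod 7); (5|7)=-1, (3|7)=-1; sign (−1)^0·-1^2·-1^1 = -1.
(a,b)_∞: sgn(-115115)=−, sgn(-715)=−, so -1.
(a,b)_11: α=3, u≡10; β=1, v≡3 (mod 11); (10|11)=-1, (3|11)=+1; sign (−1)^1·-1^1·+1^3 = +1.
(a,b)_13: α=3, u≡8; β=3, v≡4 (mod 13); (8|13)=-1, (4|13)=+1; sign (−1)^0·-1^3·+1^3 = -1.
(a,b)_5: α=-1, u≡2; β=1, v≡2 (mod 5); (2|5)=-1, (2|5)=-1; sign (−1)^0·-1^1·-1^-1 = +1.
(a,b)_23: α=3, u≡9; β=4, v≡5 (mod 23); (9|23)=+1, (5|23)=-1; sign (−1)^0·+1^4·-1^3 = -1.
Ram(-115115, -715) = {7, 13, 23, ∞}; no ℚ_7-point on the conic.

[7, 13, 23, inf]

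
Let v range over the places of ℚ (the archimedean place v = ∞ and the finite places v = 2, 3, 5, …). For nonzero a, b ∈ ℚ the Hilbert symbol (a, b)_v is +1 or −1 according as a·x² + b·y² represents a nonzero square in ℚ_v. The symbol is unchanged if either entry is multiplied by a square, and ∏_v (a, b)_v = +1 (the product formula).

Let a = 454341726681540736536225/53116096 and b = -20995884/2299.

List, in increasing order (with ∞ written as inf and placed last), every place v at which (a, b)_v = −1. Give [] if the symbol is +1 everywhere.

Mod squares: a ≡ 88179, b ≡ -65569. Check v ∈ {∞, 2, 3, 5, 7, 11, 13, 17, 19, 29}.
v=11: a=11^-2·(≡9), b=11^-2·(≡10) mod 11; (9|11)=+1, (10|11)=-1; (−1)^{-2·-2·5}·(+1)^-2·(-1)^-2 = +1.
v=17: a=17^3·(≡13), b=17^1·(≡8) mod 17; (13|17)=+1, (8|17)=+1; (−1)^{3·1·8}·(+1)^1·(+1)^3 = +1.
v=3: a=3^5·(≡2), b=3^2·(≡2) mod 3; (2|3)=-1, (2|3)=-1; (−1)^{5·2·1}·(-1)^2·(-1)^5 = -1.
v=19: a=19^-3·(≡4), b=19^-1·(≡4) mod 19; (4|19)=+1, (4|19)=+1; (−1)^{-3·-1·9}·(+1)^-1·(+1)^-3 = -1.
v=2: v_2(a)=-6, v_2(b)=2; units ≡ 3, 7 (mod 8); ε·ε+αω+βω = 1·1+-6·0+2·1 ≡ 1  ⇒  (a,b)_2 = -1.
v=5: a=5^2·(≡4), b=5^0·(≡4) mod 5; (4|5)=+1, (4|5)=+1; (−1)^{2·0·2}·(+1)^0·(+1)^2 = +1.
v=7: a=7^3·(≡4), b=7^1·(≡6) mod 7; (4|7)=+1, (6|7)=-1; (−1)^{3·1·3}·(+1)^1·(-1)^3 = +1.
v=13: a=13^7·(≡10), b=13^2·(≡4) mod 13; (10|13)=+1, (4|13)=+1; (−1)^{7·2·6}·(+1)^2·(+1)^7 = +1.
v=29: a=29^4·(≡27), b=29^1·(≡24) mod 29; (27|29)=-1, (24|29)=+1; (−1)^{4·1·14}·(-1)^1·(+1)^4 = -1.
v=∞: 88179 > 0 and -65569 < 0  ⇒  (a,b)_∞ = +1.
(88179, -65569 / ℚ) ramifies at {2, 3, 19, 29}: a division algebra.

[2, 3, 19, 29]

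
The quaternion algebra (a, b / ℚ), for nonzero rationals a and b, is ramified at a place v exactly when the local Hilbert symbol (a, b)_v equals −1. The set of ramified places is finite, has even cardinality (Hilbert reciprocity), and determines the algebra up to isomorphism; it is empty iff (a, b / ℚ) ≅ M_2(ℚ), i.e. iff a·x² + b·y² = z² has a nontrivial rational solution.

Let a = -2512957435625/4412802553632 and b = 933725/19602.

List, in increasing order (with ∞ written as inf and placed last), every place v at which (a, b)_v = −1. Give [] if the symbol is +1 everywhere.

Mod squares: a ≡ -34, b ≡ 442. Check v ∈ {∞, 2, 3, 5, 7, 11, 13, 17, 31}.
v=2: v_2(a)=-5, v_2(b)=-1; units ≡ 7, 5 (mod 8); ε·ε+αω+βω = 1·0+-5·1+-1·0 ≡ 1  ⇒  (a,b)_2 = -1.
v=31: a=31^-2·(≡14), b=31^0·(≡16) mod 31; (14|31)=+1, (16|31)=+1; (−1)^{-2·0·15}·(+1)^0·(+1)^-2 = +1.
v=17: a=17^1·(≡13), b=17^1·(≡15) mod 17; (13|17)=+1, (15|17)=+1; (−1)^{1·1·8}·(+1)^1·(+1)^1 = +1.
v=7: a=7^2·(≡2), b=7^0·(≡1) mod 7; (2|7)=+1, (1|7)=+1; (−1)^{2·0·3}·(+1)^0·(+1)^2 = +1.
v=13: a=13^6·(≡5), b=13^3·(≡2) mod 13; (5|13)=-1, (2|13)=-1; (−1)^{6·3·6}·(-1)^3·(-1)^6 = -1.
v=3: a=3^-4·(≡2), b=3^-4·(≡1) mod 3; (2|3)=-1, (1|3)=+1; (−1)^{-4·-4·1}·(-1)^-4·(+1)^-4 = +1.
v=5: a=5^4·(≡4), b=5^2·(≡2) mod 5; (4|5)=+1, (2|5)=-1; (−1)^{4·2·2}·(+1)^2·(-1)^4 = +1.
v=∞: -34 < 0 and 442 > 0  ⇒  (a,b)_∞ = +1.
v=11: a=11^-6·(≡2), b=11^-2·(≡7) mod 11; (2|11)=-1, (7|11)=-1; (−1)^{-6·-2·5}·(-1)^-2·(-1)^-6 = +1.
(-34, 442 / ℚ) ramifies at {2, 13}: a division algebra.

[2, 13]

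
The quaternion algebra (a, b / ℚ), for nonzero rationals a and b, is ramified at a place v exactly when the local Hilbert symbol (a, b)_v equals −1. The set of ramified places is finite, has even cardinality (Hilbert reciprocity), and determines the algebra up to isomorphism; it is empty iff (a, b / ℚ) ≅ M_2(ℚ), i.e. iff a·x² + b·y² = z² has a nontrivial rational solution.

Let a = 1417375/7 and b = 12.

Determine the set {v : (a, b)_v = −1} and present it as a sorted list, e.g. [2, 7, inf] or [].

Mod squares: a ≡ 396865, b ≡ 3. Check v ∈ {∞, 2, 3, 5, 7, 17, 23, 29}.
v=2: v_2(a)=0, v_2(b)=2; units ≡ 1, 3 (mod 8); ε·ε+αω+βω = 0·1+0·1+2·0 ≡ 0  ⇒  (a,b)_2 = +1.
v=∞: 396865 > 0 and 3 > 0  ⇒  (a,b)_∞ = +1.
v=5: a=5^3·(≡2), b=5^0·(≡2) mod 5; (2|5)=-1, (2|5)=-1; (−1)^{3·0·2}·(-1)^0·(-1)^3 = -1.
v=23: a=23^1·(≡11), b=23^0·(≡12) mod 23; (11|23)=-1, (12|23)=+1; (−1)^{1·0·11}·(-1)^0·(+1)^1 = +1.
v=29: a=29^1·(≡18), b=29^0·(≡12) mod 29; (18|29)=-1, (12|29)=-1; (−1)^{1·0·14}·(-1)^0·(-1)^1 = -1.
v=7: a=7^-1·(≡1), b=7^0·(≡5) mod 7; (1|7)=+1, (5|7)=-1; (−1)^{-1·0·3}·(+1)^0·(-1)^-1 = -1.
v=3: a=3^0·(≡1), b=3^1·(≡1) mod 3; (1|3)=+1, (1|3)=+1; (−1)^{0·1·1}·(+1)^1·(+1)^0 = +1.
v=17: a=17^1·(≡1), b=17^0·(≡12) mod 17; (1|17)=+1, (12|17)=-1; (−1)^{1·0·8}·(+1)^0·(-1)^1 = -1.
|Ram(396865, 3)| = 4, even; anisotropic at {5, 7, 17, 29}.

[5, 7, 17, 29]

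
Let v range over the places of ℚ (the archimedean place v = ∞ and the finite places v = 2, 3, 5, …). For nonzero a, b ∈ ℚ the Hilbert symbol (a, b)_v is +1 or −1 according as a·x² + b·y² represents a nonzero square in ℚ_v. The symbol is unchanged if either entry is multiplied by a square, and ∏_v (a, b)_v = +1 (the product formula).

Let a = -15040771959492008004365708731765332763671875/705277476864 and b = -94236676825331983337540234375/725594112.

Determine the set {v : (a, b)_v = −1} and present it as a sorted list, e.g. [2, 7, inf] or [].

[11, 13, 19, inf]

Mod squares: a ≡ -1062347, b ≡ -429. Check v ∈ {∞, 2, 3, 5, 11, 13, 17, 19, 23, 41}.
v=13: a=13^5·(≡3), b=13^3·(≡6) mod 13; (3|13)=+1, (6|13)=-1; (−1)^{5·3·6}·(+1)^3·(-1)^5 = -1.
v=23: a=23^5·(≡13), b=23^4·(≡2) mod 23; (13|23)=+1, (2|23)=+1; (−1)^{5·4·11}·(+1)^4·(+1)^5 = +1.
v=3: a=3^-16·(≡1), b=3^-11·(≡1) mod 3; (1|3)=+1, (1|3)=+1; (−1)^{-16·-11·1}·(+1)^-11·(+1)^-16 = +1.
v=41: a=41^6·(≡23), b=41^4·(≡19) mod 41; (23|41)=+1, (19|41)=-1; (−1)^{6·4·20}·(+1)^4·(-1)^6 = +1.
v=5: a=5^12·(≡3), b=5^8·(≡1) mod 5; (3|5)=-1, (1|5)=+1; (−1)^{12·8·2}·(-1)^8·(+1)^12 = +1.
v=11: a=11^5·(≡1), b=11^3·(≡9) mod 11; (1|11)=+1, (9|11)=+1; (−1)^{5·3·5}·(+1)^3·(+1)^5 = -1.
v=17: a=17^3·(≡2), b=17^2·(≡9) mod 17; (2|17)=+1, (9|17)=+1; (−1)^{3·2·8}·(+1)^2·(+1)^3 = +1.
v=∞: -1062347 < 0 and -429 < 0  ⇒  (a,b)_∞ = -1.
v=2: v_2(a)=-14, v_2(b)=-12; units ≡ 5, 3 (mod 8); ε·ε+αω+βω = 0·1+-14·1+-12·1 ≡ 0  ⇒  (a,b)_2 = +1.
v=19: a=19^3·(≡4), b=19^2·(≡13) mod 19; (4|19)=+1, (13|19)=-1; (−1)^{3·2·9}·(+1)^2·(-1)^3 = -1.
(-1062347, -429 / ℚ) ramifies at {11, 13, 19, ∞}: a division algebra.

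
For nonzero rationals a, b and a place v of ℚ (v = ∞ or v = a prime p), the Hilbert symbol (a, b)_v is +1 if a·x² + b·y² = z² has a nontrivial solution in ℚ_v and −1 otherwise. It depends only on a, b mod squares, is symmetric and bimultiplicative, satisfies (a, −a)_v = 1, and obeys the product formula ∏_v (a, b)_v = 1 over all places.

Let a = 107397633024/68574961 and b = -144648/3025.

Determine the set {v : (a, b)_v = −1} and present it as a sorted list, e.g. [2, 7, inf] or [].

Mod squares: a ≡ 1189, b ≡ -82. Check v ∈ {∞, 2, 3, 5, 7, 11, 13, 29, 41}.
v=11: a=11^2·(≡9), b=11^-2·(≡8) mod 11; (9|11)=+1, (8|11)=-1; (−1)^{2·-2·5}·(+1)^-2·(-1)^2 = +1.
v=13: a=13^-4·(≡5), b=13^0·(≡9) mod 13; (5|13)=-1, (9|13)=+1; (−1)^{-4·0·6}·(-1)^0·(+1)^-4 = +1.
v=41: a=41^1·(≡11), b=41^1·(≡23) mod 41; (11|41)=-1, (23|41)=+1; (−1)^{1·1·20}·(-1)^1·(+1)^1 = -1.
v=29: a=29^1·(≡3), b=29^0·(≡23) mod 29; (3|29)=-1, (23|29)=+1; (−1)^{1·0·14}·(-1)^0·(+1)^1 = +1.
v=∞: 1189 > 0 and -82 < 0  ⇒  (a,b)_∞ = +1.
v=3: a=3^6·(≡1), b=3^2·(≡2) mod 3; (1|3)=+1, (2|3)=-1; (−1)^{6·2·1}·(+1)^2·(-1)^6 = +1.
v=2: v_2(a)=10, v_2(b)=3; units ≡ 5, 7 (mod 8); ε·ε+αω+βω = 0·1+10·0+3·1 ≡ 1  ⇒  (a,b)_2 = -1.
v=7: a=7^-4·(≡3), b=7^2·(≡2) mod 7; (3|7)=-1, (2|7)=+1; (−1)^{-4·2·3}·(-1)^2·(+1)^-4 = +1.
v=5: a=5^0·(≡4), b=5^-2·(≡2) mod 5; (4|5)=+1, (2|5)=-1; (−1)^{0·-2·2}·(+1)^-2·(-1)^0 = +1.
(1189, -82 / ℚ) ramifies at {2, 41}: a division algebra.

[2, 41]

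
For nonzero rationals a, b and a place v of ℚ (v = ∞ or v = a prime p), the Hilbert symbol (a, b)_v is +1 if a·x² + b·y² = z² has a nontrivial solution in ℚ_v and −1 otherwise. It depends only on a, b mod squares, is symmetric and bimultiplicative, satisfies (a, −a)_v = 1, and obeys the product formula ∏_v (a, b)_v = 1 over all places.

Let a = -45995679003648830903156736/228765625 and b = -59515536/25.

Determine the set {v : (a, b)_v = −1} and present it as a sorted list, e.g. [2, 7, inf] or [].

Mod squares: a ≡ -111, b ≡ -3719721. Check v ∈ {∞, 2, 3, 5, 11, 13, 23, 31, 37, 47}.
v=5: a=5^-6·(≡4), b=5^-2·(≡4) mod 5; (4|5)=+1, (4|5)=+1; (−1)^{-6·-2·2}·(+1)^-2·(+1)^-6 = +1.
v=∞: -111 < 0 and -3719721 < 0  ⇒  (a,b)_∞ = -1.
v=23: a=23^2·(≡18), b=23^1·(≡3) mod 23; (18|23)=+1, (3|23)=+1; (−1)^{2·1·11}·(+1)^1·(+1)^2 = +1.
v=11: a=11^-4·(≡8), b=11^0·(≡10) mod 11; (8|11)=-1, (10|11)=-1; (−1)^{-4·0·5}·(-1)^0·(-1)^-4 = +1.
v=2: v_2(a)=20, v_2(b)=4; units ≡ 1, 7 (mod 8); ε·ε+αω+βω = 0·1+20·0+4·0 ≡ 0  ⇒  (a,b)_2 = +1.
v=37: a=37^3·(≡28), b=37^1·(≡30) mod 37; (28|37)=+1, (30|37)=+1; (−1)^{3·1·18}·(+1)^1·(+1)^3 = +1.
v=3: a=3^3·(≡2), b=3^1·(≡2) mod 3; (2|3)=-1, (2|3)=-1; (−1)^{3·1·1}·(-1)^1·(-1)^3 = -1.
v=31: a=31^2·(≡15), b=31^1·(≡25) mod 31; (15|31)=-1, (25|31)=+1; (−1)^{2·1·15}·(-1)^1·(+1)^2 = -1.
v=47: a=47^2·(≡44), b=47^1·(≡22) mod 47; (44|47)=-1, (22|47)=-1; (−1)^{2·1·23}·(-1)^1·(-1)^2 = -1.
v=13: a=13^4·(≡5), b=13^0·(≡2) mod 13; (5|13)=-1, (2|13)=-1; (−1)^{4·0·6}·(-1)^0·(-1)^4 = +1.
|Ram(-111, -3719721)| = 4, even; anisotropic at {3, 31, 47, ∞}.

[3, 31, 47, inf]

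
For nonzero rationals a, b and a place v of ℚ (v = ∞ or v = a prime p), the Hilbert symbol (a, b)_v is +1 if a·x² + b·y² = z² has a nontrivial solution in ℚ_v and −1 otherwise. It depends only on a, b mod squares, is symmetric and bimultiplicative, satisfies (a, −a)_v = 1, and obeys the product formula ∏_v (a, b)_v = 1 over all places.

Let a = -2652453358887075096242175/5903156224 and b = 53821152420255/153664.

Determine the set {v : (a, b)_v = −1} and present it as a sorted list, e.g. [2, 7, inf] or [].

(a, b) ≡ (-87, 939455) mod (ℚ^×)²; places V = {2, 3, 5, 7, 11, 13, 17, 19, 29, 31, ∞}.
(a,b)_7: α=-8, u≡4; β=-4, v≡3 (mod 7); (4|7)=+1, (3|7)=-1; sign (−1)^0·+1^-4·-1^-8 = +1.
(a,b)_13: α=2, u≡3; β=0, v≡3 (mod 13); (3|13)=+1, (3|13)=+1; sign (−1)^0·+1^0·+1^2 = +1.
(a,b)_31: α=2, u≡30; β=1, v≡5 (mod 31); (30|31)=-1, (5|31)=+1; sign (−1)^0·-1^1·+1^2 = -1.
(a,b)_2: α=-10, β=-6; u≡1, v≡7 (mod 8); ε(u)ε(v)=0·1, αω(v)=-10·0, βω(u)=-6·0; sum ≡ 0  ⇒  +1.
(a,b)_3: α=1, u≡1; β=4, v≡2 (mod 3); (1|3)=+1, (2|3)=-1; sign (−1)^0·+1^4·-1^1 = -1.
(a,b)_5: α=2, u≡2; β=1, v≡4 (mod 5); (2|5)=-1, (4|5)=+1; sign (−1)^0·-1^1·+1^2 = -1.
(a,b)_19: α=2, u≡2; β=1, v≡7 (mod 19); (2|19)=-1, (7|19)=+1; sign (−1)^0·-1^1·+1^2 = -1.
(a,b)_17: α=2, u≡2; β=0, v≡16 (mod 17); (2|17)=+1, (16|17)=+1; sign (−1)^0·+1^0·+1^2 = +1.
(a,b)_∞: sgn(-87)=−, sgn(939455)=+, so +1.
(a,b)_11: α=2, u≡4; β=1, v≡9 (mod 11); (4|11)=+1, (9|11)=+1; sign (−1)^0·+1^1·+1^2 = +1.
(a,b)_29: α=7, u≡17; β=5, v≡10 (mod 29); (17|29)=-1, (10|29)=-1; sign (−1)^0·-1^5·-1^7 = +1.
(-87, 939455 / ℚ) ramifies at {3, 5, 19, 31}: a division algebra.

[3, 5, 19, 31]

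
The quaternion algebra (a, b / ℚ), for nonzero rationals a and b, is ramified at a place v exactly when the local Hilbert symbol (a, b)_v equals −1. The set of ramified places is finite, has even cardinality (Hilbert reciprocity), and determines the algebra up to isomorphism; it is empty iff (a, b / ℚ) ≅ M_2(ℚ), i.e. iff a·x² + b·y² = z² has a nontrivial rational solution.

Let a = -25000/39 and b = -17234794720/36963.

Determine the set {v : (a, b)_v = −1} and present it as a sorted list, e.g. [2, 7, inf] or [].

(a, b) ≡ (-390, -12090) mod (ℚ^×)²; places V = {2, 3, 5, 11, 13, 31, 37, 47, ∞}.
(a,b)_5: α=5, u≡3; β=1, v≡2 (mod 5); (3|5)=-1, (2|5)=-1; sign (−1)^0·-1^1·-1^5 = +1.
(a,b)_2: α=3, β=5; u≡5, v≡3 (mod 8); ε(u)ε(v)=0·1, αω(v)=3·1, βω(u)=5·1; sum ≡ 0  ⇒  +1.
(a,b)_∞: sgn(-390)=−, sgn(-12090)=−, so -1.
(a,b)_31: α=0, u≡6; β=1, v≡15 (mod 31); (6|31)=-1, (15|31)=-1; sign (−1)^0·-1^1·-1^0 = -1.
(a,b)_37: α=0, u≡6; β=-2, v≡10 (mod 37); (6|37)=-1, (10|37)=+1; sign (−1)^0·-1^-2·+1^0 = +1.
(a,b)_3: α=-1, u≡2; β=-3, v≡2 (mod 3); (2|3)=-1, (2|3)=-1; sign (−1)^1·-1^-3·-1^-1 = -1.
(a,b)_13: α=-1, u≡4; β=1, v≡7 (mod 13); (4|13)=+1, (7|13)=-1; sign (−1)^0·+1^1·-1^-1 = -1.
(a,b)_11: α=0, u≡6; β=2, v≡6 (mod 11); (6|11)=-1, (6|11)=-1; sign (−1)^0·-1^2·-1^0 = +1.
(a,b)_47: α=0, u≡23; β=2, v≡32 (mod 47); (23|47)=-1, (32|47)=+1; sign (−1)^0·-1^2·+1^0 = +1.
Ram(-390, -12090) = {3, 13, 31, ∞}; no ℚ_3-point on the conic.

[3, 13, 31, inf]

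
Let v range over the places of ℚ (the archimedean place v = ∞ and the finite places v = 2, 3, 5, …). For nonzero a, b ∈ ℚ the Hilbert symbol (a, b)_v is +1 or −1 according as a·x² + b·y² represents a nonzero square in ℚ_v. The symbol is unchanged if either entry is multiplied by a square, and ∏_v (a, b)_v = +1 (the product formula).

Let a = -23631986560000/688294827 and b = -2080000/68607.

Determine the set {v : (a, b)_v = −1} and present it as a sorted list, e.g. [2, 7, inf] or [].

(a, b) ≡ (-273, -91) mod (ℚ^×)²; places V = {2, 3, 5, 7, 11, 13, 17, ∞}.
(a,b)_11: α=-2, u≡6; β=-2, v≡2 (mod 11); (6|11)=-1, (2|11)=-1; sign (−1)^0·-1^-2·-1^-2 = +1.
(a,b)_5: α=4, u≡2; β=4, v≡1 (mod 5); (2|5)=-1, (1|5)=+1; sign (−1)^0·-1^4·+1^4 = +1.
(a,b)_17: α=-2, u≡13; β=0, v≡10 (mod 17); (13|17)=+1, (10|17)=-1; sign (−1)^0·+1^0·-1^-2 = +1.
(a,b)_3: α=-9, u≡2; β=-4, v≡2 (mod 3); (2|3)=-1, (2|3)=-1; sign (−1)^0·-1^-4·-1^-9 = -1.
(a,b)_2: α=10, β=8; u≡7, v≡5 (mod 8); ε(u)ε(v)=1·0, αω(v)=10·1, βω(u)=8·0; sum ≡ 0  ⇒  +1.
(a,b)_∞: sgn(-273)=−, sgn(-91)=−, so -1.
(a,b)_13: α=3, u≡6; β=1, v≡5 (mod 13); (6|13)=-1, (5|13)=-1; sign (−1)^0·-1^1·-1^3 = +1.
(a,b)_7: α=5, u≡6; β=-1, v≡1 (mod 7); (6|7)=-1, (1|7)=+1; sign (−1)^1·-1^-1·+1^5 = +1.
Ram(-273, -91) = {3, ∞}; no ℚ_3-point on the conic.

[3, inf]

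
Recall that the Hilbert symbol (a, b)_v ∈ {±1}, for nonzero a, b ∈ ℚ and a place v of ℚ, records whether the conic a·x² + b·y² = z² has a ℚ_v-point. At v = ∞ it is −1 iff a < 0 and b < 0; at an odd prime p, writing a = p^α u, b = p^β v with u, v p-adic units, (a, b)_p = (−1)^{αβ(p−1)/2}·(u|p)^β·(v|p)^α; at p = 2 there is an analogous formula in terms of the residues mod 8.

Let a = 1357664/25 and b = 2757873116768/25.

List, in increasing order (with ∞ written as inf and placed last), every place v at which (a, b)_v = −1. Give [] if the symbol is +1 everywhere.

Mod squares: a ≡ 84854, b ≡ 29071862. Check v ∈ {∞, 2, 5, 7, 11, 19, 23, 29, 31, 37}.
v=2: v_2(a)=5, v_2(b)=5; units ≡ 3, 3 (mod 8); ε·ε+αω+βω = 1·1+5·1+5·1 ≡ 1  ⇒  (a,b)_2 = -1.
v=31: a=31^0·(≡2), b=31^1·(≡17) mod 31; (2|31)=+1, (17|31)=-1; (−1)^{0·1·15}·(+1)^1·(-1)^0 = +1.
v=19: a=19^1·(≡9), b=19^1·(≡5) mod 19; (9|19)=+1, (5|19)=+1; (−1)^{1·1·9}·(+1)^1·(+1)^1 = -1.
v=11: a=11^1·(≡5), b=11^2·(≡6) mod 11; (5|11)=+1, (6|11)=-1; (−1)^{1·2·5}·(+1)^2·(-1)^1 = -1.
v=∞: 84854 > 0 and 29071862 > 0  ⇒  (a,b)_∞ = +1.
v=23: a=23^0·(≡10), b=23^1·(≡13) mod 23; (10|23)=-1, (13|23)=+1; (−1)^{0·1·11}·(-1)^1·(+1)^0 = -1.
v=29: a=29^1·(≡12), b=29^1·(≡7) mod 29; (12|29)=-1, (7|29)=+1; (−1)^{1·1·14}·(-1)^1·(+1)^1 = -1.
v=37: a=37^0·(≡32), b=37^1·(≡35) mod 37; (32|37)=-1, (35|37)=-1; (−1)^{0·1·18}·(-1)^1·(-1)^0 = -1.
v=5: a=5^-2·(≡4), b=5^-2·(≡3) mod 5; (4|5)=+1, (3|5)=-1; (−1)^{-2·-2·2}·(+1)^-2·(-1)^-2 = +1.
v=7: a=7^1·(≡6), b=7^2·(≡1) mod 7; (6|7)=-1, (1|7)=+1; (−1)^{1·2·3}·(-1)^2·(+1)^1 = +1.
|Ram(84854, 29071862)| = 6, even; anisotropic at {2, 11, 19, 23, 29, 37}.

[2, 11, 19, 23, 29, 37]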